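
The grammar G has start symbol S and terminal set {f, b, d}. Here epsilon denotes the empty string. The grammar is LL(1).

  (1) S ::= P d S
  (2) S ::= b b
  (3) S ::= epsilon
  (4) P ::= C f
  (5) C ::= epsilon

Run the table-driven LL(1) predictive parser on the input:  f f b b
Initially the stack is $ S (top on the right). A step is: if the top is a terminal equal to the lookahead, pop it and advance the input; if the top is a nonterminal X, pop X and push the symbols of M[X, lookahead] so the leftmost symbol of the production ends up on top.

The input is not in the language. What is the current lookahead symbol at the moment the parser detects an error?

     Stack      Input      Action
  1  $ S        f f b b $  expand S ::= P d S
  2  $ S d P    f f b b $  expand P ::= C f
  3  $ S d f C  f f b b $  expand C ::= epsilon
  4  $ S d f    f f b b $  match f
  5  $ S d      f b b $    error: top is terminal d but lookahead is f

f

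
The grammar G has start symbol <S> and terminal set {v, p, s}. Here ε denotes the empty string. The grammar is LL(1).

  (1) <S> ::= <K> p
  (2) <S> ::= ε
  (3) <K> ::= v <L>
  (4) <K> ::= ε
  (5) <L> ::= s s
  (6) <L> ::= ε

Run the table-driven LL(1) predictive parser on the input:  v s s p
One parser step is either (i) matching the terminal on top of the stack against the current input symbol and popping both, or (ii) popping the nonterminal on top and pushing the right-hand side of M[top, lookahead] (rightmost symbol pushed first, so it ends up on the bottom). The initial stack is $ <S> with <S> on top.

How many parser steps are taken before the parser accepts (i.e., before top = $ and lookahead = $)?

     Stack      Input      Action
  1  $ <S>      v s s p $  expand <S> ::= <K> p
  2  $ p <K>    v s s p $  expand <K> ::= v <L>
  3  $ p <L> v  v s s p $  match v
  4  $ p <L>    s s p $    expand <L> ::= s s
  5  $ p s s    s s p $    match s
  6  $ p s      s p $      match s
  7  $ p        p $        match p
Accept reached after 7 steps.

7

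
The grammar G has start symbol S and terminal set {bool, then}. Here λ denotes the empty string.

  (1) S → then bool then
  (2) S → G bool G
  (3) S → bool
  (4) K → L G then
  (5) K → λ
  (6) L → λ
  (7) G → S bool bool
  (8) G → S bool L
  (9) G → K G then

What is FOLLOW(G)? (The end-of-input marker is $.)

FIRST(L) = {λ}
FIRST(S) = {bool, then}  (via G bool G)
FIRST(K) = {λ, bool, then}  (via L G then)
FIRST(G) = {bool, then}  (via S bool bool, S bool L, K G then)
FOLLOW(S) includes $ since S is the start symbol.
FOLLOW(S): in G→S bool bool, S is followed by bool bool with FIRST {bool}; in G→S bool L, S is followed by bool L with FIRST {bool}. Thus FOLLOW(S) = {$, bool}.
FOLLOW(K): in G→K G then, K is followed by G then with FIRST {bool, then}. Thus FOLLOW(K) = {bool, then}.
FOLLOW(G): in S→G bool G (occurrence 1), G is followed by bool G with FIRST {bool}; in S→G bool G (occurrence 2), the suffix after G is empty, so FOLLOW(G) ⊇ FOLLOW(S) = {$, bool}; in K→L G then, G is followed by then with FIRST {then}; in G→K G then, G is followed by then with FIRST {then}. Thus FOLLOW(G) = {$, bool, then}.
FOLLOW(L): in K→L G then, L is followed by G then with FIRST {bool, then}; in G→S bool L, the suffix after L is empty, so FOLLOW(L) ⊇ FOLLOW(G) = {$, bool, then}. Thus FOLLOW(L) = {$, bool, then}.

{$, bool, then}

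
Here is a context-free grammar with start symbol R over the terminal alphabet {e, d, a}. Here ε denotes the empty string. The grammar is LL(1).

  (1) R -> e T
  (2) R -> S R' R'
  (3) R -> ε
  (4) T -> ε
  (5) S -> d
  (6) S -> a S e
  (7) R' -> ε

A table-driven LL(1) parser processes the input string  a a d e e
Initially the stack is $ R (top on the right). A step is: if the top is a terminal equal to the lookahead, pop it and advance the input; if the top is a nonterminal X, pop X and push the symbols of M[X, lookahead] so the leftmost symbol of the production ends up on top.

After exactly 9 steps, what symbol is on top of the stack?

R'

     Stack            Input        Action
  1  $ R              a a d e e $  expand R -> S R' R'
  2  $ R' R' S        a a d e e $  expand S -> a S e
  3  $ R' R' e S a    a a d e e $  match a
  4  $ R' R' e S      a d e e $    expand S -> a S e
  5  $ R' R' e e S a  a d e e $    match a
  6  $ R' R' e e S    d e e $      expand S -> d
  7  $ R' R' e e d    d e e $      match d
  8  $ R' R' e e      e e $        match e
  9  $ R' R' e        e $          match e
Stack after step 9: $ R' R' (top = R').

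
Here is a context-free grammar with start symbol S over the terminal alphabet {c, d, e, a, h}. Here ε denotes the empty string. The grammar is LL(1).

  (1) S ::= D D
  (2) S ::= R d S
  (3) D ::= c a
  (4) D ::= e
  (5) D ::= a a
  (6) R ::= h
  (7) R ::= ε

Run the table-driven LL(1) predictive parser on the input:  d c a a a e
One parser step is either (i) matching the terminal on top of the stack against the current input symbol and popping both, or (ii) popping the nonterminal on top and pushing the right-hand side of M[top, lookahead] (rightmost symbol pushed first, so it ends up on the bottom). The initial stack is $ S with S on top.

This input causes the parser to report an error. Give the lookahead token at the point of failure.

e

step 1: stack=$ S  input=d c a a a e $  — expand S ::= R d S
step 2: stack=$ S d R  input=d c a a a e $  — expand R ::= ε
step 3: stack=$ S d  input=d c a a a e $  — match d
step 4: stack=$ S  input=c a a a e $  — expand S ::= D D
step 5: stack=$ D D  input=c a a a e $  — expand D ::= c a
step 6: stack=$ D a c  input=c a a a e $  — match c
step 7: stack=$ D a  input=a a a e $  — match a
step 8: stack=$ D  input=a a e $  — expand D ::= a a
step 9: stack=$ a a  input=a a e $  — match a
step 10: stack=$ a  input=a e $  — match a
step 11: stack=$  input=e $  — error: stack empty but input remains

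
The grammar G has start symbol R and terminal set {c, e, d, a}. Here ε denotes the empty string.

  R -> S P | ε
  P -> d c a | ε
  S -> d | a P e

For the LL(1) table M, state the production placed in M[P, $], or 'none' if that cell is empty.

FIRST(P) = {ε, d}
FIRST(S) = {a, d}
FIRST(R) = {ε, a, d}  (via S P)
FOLLOW(R) includes $ since R is the start symbol.
FOLLOW(R): R appears on no right-hand side. Thus FOLLOW(R) = {$}.
FOLLOW(P): in R->S P, the suffix after P is empty, so FOLLOW(P) ⊇ FOLLOW(R) = {$}; in S->a P e, P is followed by e with FIRST {e}. Thus FOLLOW(P) = {$, e}.
For P -> d c a: FIRST(d c a) = {d}, so it goes in M[P, t] for t ∈ {d}.
For P -> ε: FIRST(ε) = {ε}, so it goes in M[P, t] for t ∈ {}; since ε ∈ FIRST, also for every t ∈ FOLLOW(P) = {$, e}.

P -> ε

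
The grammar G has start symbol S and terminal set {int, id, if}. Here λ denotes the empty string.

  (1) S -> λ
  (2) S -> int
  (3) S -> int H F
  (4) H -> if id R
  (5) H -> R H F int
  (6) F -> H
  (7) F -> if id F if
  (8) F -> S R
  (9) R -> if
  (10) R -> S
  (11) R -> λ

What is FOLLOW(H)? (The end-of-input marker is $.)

{$, if, int}

FIRST(S): from S->λ we get {λ}; from S->int we get {int}; from S->int H F we get {int}. So FIRST(S) = {λ, int}.
FIRST(R): from R->if we get {if}; from R->S we get {λ, int}; from R->λ we get {λ}. So FIRST(R) = {λ, if, int}.
FIRST(H): from H->if id R we get {if}; from H->R H F int we get {if, int}. So FIRST(H) = {if, int}.
FIRST(F): from F->H we get {if, int}; from F->if id F if we get {if}; from F->S R we get {λ, if, int}. So FIRST(F) = {λ, if, int}.
FOLLOW(S) includes $ since S is the start symbol.
FOLLOW(S): in F->S R, S is followed by R with FIRST {λ, if, int}; in F->S R, the suffix after S is nullable, so FOLLOW(S) ⊇ FOLLOW(F) = {$, if, int}; in R->S, the suffix after S is empty, so FOLLOW(S) ⊇ FOLLOW(R) = {$, if, int}. Thus FOLLOW(S) = {$, if, int}.
FOLLOW(F): in S->int H F, the suffix after F is empty, so FOLLOW(F) ⊇ FOLLOW(S) = {$, if, int}; in H->R H F int, F is followed by int with FIRST {int}; in F->if id F if, F is followed by if with FIRST {if}. Thus FOLLOW(F) = {$, if, int}.
FOLLOW(H): in S->int H F, H is followed by F with FIRST {λ, if, int}; in S->int H F, the suffix after H is nullable, so FOLLOW(H) ⊇ FOLLOW(S) = {$, if, int}; in H->R H F int, H is followed by F int with FIRST {if, int}; in F->H, the suffix after H is empty, so FOLLOW(H) ⊇ FOLLOW(F) = {$, if, int}. Thus FOLLOW(H) = {$, if, int}.
FOLLOW(R): in H->if id R, the suffix after R is empty, so FOLLOW(R) ⊇ FOLLOW(H) = {$, if, int}; in H->R H F int, R is followed by H F int with FIRST {if, int}; in F->S R, the suffix after R is empty, so FOLLOW(R) ⊇ FOLLOW(F) = {$, if, int}. Thus FOLLOW(R) = {$, if, int}.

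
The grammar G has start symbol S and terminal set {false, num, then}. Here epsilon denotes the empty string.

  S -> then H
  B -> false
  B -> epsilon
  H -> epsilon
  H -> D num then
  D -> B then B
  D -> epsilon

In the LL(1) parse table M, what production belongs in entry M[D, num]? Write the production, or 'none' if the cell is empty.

D -> epsilon

FIRST(S) = {then}
FIRST(B) = {epsilon, false}
FIRST(D) = {epsilon, false, then}  (via B then B)
FIRST(H) = {epsilon, false, num, then}  (via D num then)
FOLLOW(S) includes $ since S is the start symbol.
FOLLOW(D): in H->D num then, D is followed by num then with FIRST {num}. Thus FOLLOW(D) = {num}.
For D -> B then B: FIRST(B then B) = {false, then}, so it goes in M[D, t] for t ∈ {false, then}.
For D -> epsilon: FIRST(epsilon) = {epsilon}, so it goes in M[D, t] for t ∈ {}; since epsilon ∈ FIRST, also for every t ∈ FOLLOW(D) = {num}.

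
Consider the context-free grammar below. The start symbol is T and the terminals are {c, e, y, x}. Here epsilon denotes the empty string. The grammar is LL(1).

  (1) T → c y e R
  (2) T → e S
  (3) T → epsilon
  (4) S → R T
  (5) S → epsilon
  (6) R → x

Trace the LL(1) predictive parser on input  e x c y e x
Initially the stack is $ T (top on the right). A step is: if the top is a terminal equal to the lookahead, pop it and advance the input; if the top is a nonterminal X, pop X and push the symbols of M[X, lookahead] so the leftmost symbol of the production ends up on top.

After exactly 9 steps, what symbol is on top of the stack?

R

step 1: stack=$ T  input=e x c y e x $  — expand T → e S
step 2: stack=$ S e  input=e x c y e x $  — match e
step 3: stack=$ S  input=x c y e x $  — expand S → R T
step 4: stack=$ T R  input=x c y e x $  — expand R → x
step 5: stack=$ T x  input=x c y e x $  — match x
step 6: stack=$ T  input=c y e x $  — expand T → c y e R
step 7: stack=$ R e y c  input=c y e x $  — match c
step 8: stack=$ R e y  input=y e x $  — match y
step 9: stack=$ R e  input=e x $  — match e
Stack after step 9: $ R (top = R).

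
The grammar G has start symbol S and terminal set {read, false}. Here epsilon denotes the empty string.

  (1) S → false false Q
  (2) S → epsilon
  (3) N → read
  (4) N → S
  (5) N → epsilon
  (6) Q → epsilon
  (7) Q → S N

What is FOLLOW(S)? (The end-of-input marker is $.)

FIRST(S): from S→false false Q we get {false}; from S→epsilon we get {epsilon}. So FIRST(S) = {epsilon, false}.
FIRST(N): from N→read we get {read}; from N→S we get {epsilon, false}; from N→epsilon we get {epsilon}. So FIRST(N) = {epsilon, false, read}.
FIRST(Q): from Q→epsilon we get {epsilon}; from Q→S N we get {epsilon, false, read}. So FIRST(Q) = {epsilon, false, read}.
FOLLOW(S) includes $ since S is the start symbol.
FOLLOW(S): in N→S, the suffix after S is empty, so FOLLOW(S) ⊇ FOLLOW(N) = {$, false, read}; in Q→S N, S is followed by N with FIRST {epsilon, false, read}; in Q→S N, the suffix after S is nullable, so FOLLOW(S) ⊇ FOLLOW(Q) = {$, false, read}. Thus FOLLOW(S) = {$, false, read}.
FOLLOW(Q): in S→false false Q, the suffix after Q is empty, so FOLLOW(Q) ⊇ FOLLOW(S) = {$, false, read}. Thus FOLLOW(Q) = {$, false, read}.
FOLLOW(N): in Q→S N, the suffix after N is empty, so FOLLOW(N) ⊇ FOLLOW(Q) = {$, false, read}. Thus FOLLOW(N) = {$, false, read}.

{$, false, read}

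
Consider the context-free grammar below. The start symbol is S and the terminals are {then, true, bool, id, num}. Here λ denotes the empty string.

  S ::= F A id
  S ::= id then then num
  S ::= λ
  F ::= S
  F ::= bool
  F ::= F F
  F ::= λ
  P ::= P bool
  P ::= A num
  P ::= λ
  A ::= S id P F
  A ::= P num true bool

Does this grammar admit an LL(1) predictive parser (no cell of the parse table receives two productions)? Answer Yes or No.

No

FIRST(S) = {λ, bool, id, num}
FIRST(F) = {λ, bool, id, num}
FIRST(P) = {λ, bool, id, num}
FIRST(A) = {bool, id, num}
FOLLOW(S) = {$, bool, id, num}
FOLLOW(F) = {bool, id, num}
FOLLOW(P) = {bool, id, num}
FOLLOW(A) = {id, num}
Cell M[A, bool] receives both A ::= S id P F and A ::= P num true bool — the grammar is not LL(1).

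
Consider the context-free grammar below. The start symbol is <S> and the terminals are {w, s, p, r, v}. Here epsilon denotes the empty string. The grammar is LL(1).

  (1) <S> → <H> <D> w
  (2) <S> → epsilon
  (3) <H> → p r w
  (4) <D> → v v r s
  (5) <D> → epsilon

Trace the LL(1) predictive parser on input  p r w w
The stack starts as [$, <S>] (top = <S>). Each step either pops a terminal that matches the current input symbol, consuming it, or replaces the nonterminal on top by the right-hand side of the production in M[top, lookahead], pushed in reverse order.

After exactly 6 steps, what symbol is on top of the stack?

     Stack          Input      Action
  1  $ <S>          p r w w $  expand <S> → <H> <D> w
  2  $ w <D> <H>    p r w w $  expand <H> → p r w
  3  $ w <D> w r p  p r w w $  match p
  4  $ w <D> w r    r w w $    match r
  5  $ w <D> w      w w $      match w
  6  $ w <D>        w $        expand <D> → epsilon
Stack after step 6: $ w (top = w).

w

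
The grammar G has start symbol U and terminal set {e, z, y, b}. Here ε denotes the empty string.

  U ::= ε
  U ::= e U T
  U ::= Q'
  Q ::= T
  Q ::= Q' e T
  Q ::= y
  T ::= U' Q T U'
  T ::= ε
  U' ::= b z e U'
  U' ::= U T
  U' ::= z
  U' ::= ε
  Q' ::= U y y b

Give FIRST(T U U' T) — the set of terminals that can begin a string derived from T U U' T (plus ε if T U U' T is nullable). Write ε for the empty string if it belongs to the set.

{ε, b, e, y, z}

FIRST(U) = {ε, e, y}  (via Q')
FIRST(Q') = {e, y}  (via U y y b)
FIRST(Q) = {ε, b, e, y, z}  (via T, Q' e T)
FIRST(T) = {ε, b, e, y, z}  (via U' Q T U')
FIRST(U') = {ε, b, e, y, z}  (via U T)
FIRST(T U U' T): take FIRST of each symbol in turn, carrying on past any symbol whose FIRST contains ε; result {ε, b, e, y, z}.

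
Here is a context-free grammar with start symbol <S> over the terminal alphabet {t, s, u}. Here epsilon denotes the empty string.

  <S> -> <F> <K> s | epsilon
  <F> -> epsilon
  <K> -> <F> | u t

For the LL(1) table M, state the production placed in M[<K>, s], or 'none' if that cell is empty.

<K> -> <F>

FIRST(<F>): from <F>->epsilon we get {epsilon}. So FIRST(<F>) = {epsilon}.
FIRST(<K>): from <K>-><F> we get {epsilon}; from <K>->u t we get {u}. So FIRST(<K>) = {epsilon, u}.
FIRST(<S>): from <S>-><F> <K> s we get {s, u}; from <S>->epsilon we get {epsilon}. So FIRST(<S>) = {epsilon, s, u}.
FOLLOW(<S>) includes $ since <S> is the start symbol.
FOLLOW(<K>): in <S>-><F> <K> s, <K> is followed by s with FIRST {s}. Thus FOLLOW(<K>) = {s}.
For <K> -> <F>: FIRST(<F>) = {epsilon}, so it goes in M[<K>, t] for t ∈ {}; since epsilon ∈ FIRST, also for every t ∈ FOLLOW(<K>) = {s}.
For <K> -> u t: FIRST(u t) = {u}, so it goes in M[<K>, t] for t ∈ {u}.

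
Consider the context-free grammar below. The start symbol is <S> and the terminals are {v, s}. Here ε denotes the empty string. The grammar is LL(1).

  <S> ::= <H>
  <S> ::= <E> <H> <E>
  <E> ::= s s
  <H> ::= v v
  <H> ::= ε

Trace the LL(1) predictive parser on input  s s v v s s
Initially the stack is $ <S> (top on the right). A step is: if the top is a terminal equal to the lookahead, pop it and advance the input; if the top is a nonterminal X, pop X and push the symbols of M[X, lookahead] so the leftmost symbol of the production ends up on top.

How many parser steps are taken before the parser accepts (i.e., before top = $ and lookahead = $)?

10

      Stack          Input          Action
   1  $ <S>          s s v v s s $  expand <S> ::= <E> <H> <E>
   2  $ <E> <H> <E>  s s v v s s $  expand <E> ::= s s
   3  $ <E> <H> s s  s s v v s s $  match s
   4  $ <E> <H> s    s v v s s $    match s
   5  $ <E> <H>      v v s s $      expand <H> ::= v v
   6  $ <E> v v      v v s s $      match v
   7  $ <E> v        v s s $        match v
   8  $ <E>          s s $          expand <E> ::= s s
   9  $ s s          s s $          match s
  10  $ s            s $            match s
Accept reached after 10 steps.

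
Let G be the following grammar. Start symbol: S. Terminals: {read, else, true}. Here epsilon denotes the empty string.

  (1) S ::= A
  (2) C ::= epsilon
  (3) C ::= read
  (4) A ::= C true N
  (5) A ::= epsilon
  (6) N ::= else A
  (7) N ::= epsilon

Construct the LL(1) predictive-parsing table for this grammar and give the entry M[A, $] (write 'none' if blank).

FIRST(C): from C::=epsilon we get {epsilon}; from C::=read we get {read}. So FIRST(C) = {epsilon, read}.
FIRST(N): from N::=else A we get {else}; from N::=epsilon we get {epsilon}. So FIRST(N) = {epsilon, else}.
FIRST(A): from A::=C true N we get {read, true}; from A::=epsilon we get {epsilon}. So FIRST(A) = {epsilon, read, true}.
FIRST(S): from S::=A we get {epsilon, read, true}. So FIRST(S) = {epsilon, read, true}.
FOLLOW(S) includes $ since S is the start symbol.
FOLLOW(S): S appears on no right-hand side. Thus FOLLOW(S) = {$}.
FOLLOW(A): in S::=A, the suffix after A is empty, so FOLLOW(A) ⊇ FOLLOW(S) = {$}; in N::=else A, the suffix after A is empty, so FOLLOW(A) ⊇ FOLLOW(N) = {$}. Thus FOLLOW(A) = {$}.
FOLLOW(N): in A::=C true N, the suffix after N is empty, so FOLLOW(N) ⊇ FOLLOW(A) = {$}. Thus FOLLOW(N) = {$}.
For A ::= C true N: FIRST(C true N) = {read, true}, so it goes in M[A, t] for t ∈ {read, true}.
For A ::= epsilon: FIRST(epsilon) = {epsilon}, so it goes in M[A, t] for t ∈ {}; since epsilon ∈ FIRST, also for every t ∈ FOLLOW(A) = {$}.

A ::= epsilon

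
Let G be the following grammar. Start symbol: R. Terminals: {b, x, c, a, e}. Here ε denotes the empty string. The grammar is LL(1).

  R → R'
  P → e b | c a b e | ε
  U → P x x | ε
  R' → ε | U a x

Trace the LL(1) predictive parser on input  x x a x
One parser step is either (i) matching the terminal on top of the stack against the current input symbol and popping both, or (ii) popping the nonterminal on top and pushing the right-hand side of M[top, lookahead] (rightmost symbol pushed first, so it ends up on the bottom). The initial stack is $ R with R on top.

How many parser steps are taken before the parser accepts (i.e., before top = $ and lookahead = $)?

8

step 1: stack=$ R  input=x x a x $  — expand R → R'
step 2: stack=$ R'  input=x x a x $  — expand R' → U a x
step 3: stack=$ x a U  input=x x a x $  — expand U → P x x
step 4: stack=$ x a x x P  input=x x a x $  — expand P → ε
step 5: stack=$ x a x x  input=x x a x $  — match x
step 6: stack=$ x a x  input=x a x $  — match x
step 7: stack=$ x a  input=a x $  — match a
step 8: stack=$ x  input=x $  — match x
Accept reached after 8 steps.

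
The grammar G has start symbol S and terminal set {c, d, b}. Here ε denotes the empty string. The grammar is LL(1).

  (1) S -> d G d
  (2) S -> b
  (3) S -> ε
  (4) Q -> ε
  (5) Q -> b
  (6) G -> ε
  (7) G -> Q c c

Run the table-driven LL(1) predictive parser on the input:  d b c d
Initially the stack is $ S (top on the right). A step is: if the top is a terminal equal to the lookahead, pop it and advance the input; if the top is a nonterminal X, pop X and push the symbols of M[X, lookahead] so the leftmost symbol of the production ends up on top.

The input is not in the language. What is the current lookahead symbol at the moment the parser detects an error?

step 1: stack=$ S  input=d b c d $  — expand S -> d G d
step 2: stack=$ d G d  input=d b c d $  — match d
step 3: stack=$ d G  input=b c d $  — expand G -> Q c c
step 4: stack=$ d c c Q  input=b c d $  — expand Q -> b
step 5: stack=$ d c c b  input=b c d $  — match b
step 6: stack=$ d c c  input=c d $  — match c
step 7: stack=$ d c  input=d $  — error: top is terminal c but lookahead is d

d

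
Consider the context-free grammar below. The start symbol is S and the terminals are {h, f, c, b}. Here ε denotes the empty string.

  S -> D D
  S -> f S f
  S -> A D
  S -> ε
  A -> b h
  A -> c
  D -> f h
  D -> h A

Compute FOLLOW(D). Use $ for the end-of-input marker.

FIRST(A): from A->b h we get {b}; from A->c we get {c}. So FIRST(A) = {b, c}.
FIRST(D): from D->f h we get {f}; from D->h A we get {h}. So FIRST(D) = {f, h}.
FIRST(S): from S->D D we get {f, h}; from S->f S f we get {f}; from S->A D we get {b, c}; from S->ε we get {ε}. So FIRST(S) = {ε, b, c, f, h}.
FOLLOW(S) includes $ since S is the start symbol.
FOLLOW(S): in S->f S f, S is followed by f with FIRST {f}. Thus FOLLOW(S) = {$, f}.
FOLLOW(D): in S->D D (occurrence 1), D is followed by D with FIRST {f, h}; in S->D D (occurrence 2), the suffix after D is empty, so FOLLOW(D) ⊇ FOLLOW(S) = {$, f}; in S->A D, the suffix after D is empty, so FOLLOW(D) ⊇ FOLLOW(S) = {$, f}. Thus FOLLOW(D) = {$, f, h}.
FOLLOW(A): in S->A D, A is followed by D with FIRST {f, h}; in D->h A, the suffix after A is empty, so FOLLOW(A) ⊇ FOLLOW(D) = {$, f, h}. Thus FOLLOW(A) = {$, f, h}.

{$, f, h}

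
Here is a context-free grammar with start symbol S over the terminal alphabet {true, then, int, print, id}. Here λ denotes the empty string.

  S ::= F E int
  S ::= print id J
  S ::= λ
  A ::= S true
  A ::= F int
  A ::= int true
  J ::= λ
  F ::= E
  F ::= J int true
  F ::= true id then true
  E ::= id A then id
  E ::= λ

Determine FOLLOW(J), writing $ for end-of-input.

FIRST(J): from J::=λ we get {λ}. So FIRST(J) = {λ}.
FIRST(E): from E::=id A then id we get {id}; from E::=λ we get {λ}. So FIRST(E) = {λ, id}.
FIRST(F): from F::=E we get {λ, id}; from F::=J int true we get {int}; from F::=true id then true we get {true}. So FIRST(F) = {λ, id, int, true}.
FIRST(S): from S::=F E int we get {id, int, true}; from S::=print id J we get {print}; from S::=λ we get {λ}. So FIRST(S) = {λ, id, int, print, true}.
FIRST(A): from A::=S true we get {id, int, print, true}; from A::=F int we get {id, int, true}; from A::=int true we get {int}. So FIRST(A) = {id, int, print, true}.
FOLLOW(S) includes $ since S is the start symbol.
FOLLOW(S): in A::=S true, S is followed by true with FIRST {true}. Thus FOLLOW(S) = {$, true}.
FOLLOW(A): in E::=id A then id, A is followed by then id with FIRST {then}. Thus FOLLOW(A) = {then}.
FOLLOW(J): in S::=print id J, the suffix after J is empty, so FOLLOW(J) ⊇ FOLLOW(S) = {$, true}; in F::=J int true, J is followed by int true with FIRST {int}. Thus FOLLOW(J) = {$, int, true}.
FOLLOW(F): in S::=F E int, F is followed by E int with FIRST {id, int}; in A::=F int, F is followed by int with FIRST {int}. Thus FOLLOW(F) = {id, int}.
FOLLOW(E): in S::=F E int, E is followed by int with FIRST {int}; in F::=E, the suffix after E is empty, so FOLLOW(E) ⊇ FOLLOW(F) = {id, int}. Thus FOLLOW(E) = {id, int}.

{$, int, true}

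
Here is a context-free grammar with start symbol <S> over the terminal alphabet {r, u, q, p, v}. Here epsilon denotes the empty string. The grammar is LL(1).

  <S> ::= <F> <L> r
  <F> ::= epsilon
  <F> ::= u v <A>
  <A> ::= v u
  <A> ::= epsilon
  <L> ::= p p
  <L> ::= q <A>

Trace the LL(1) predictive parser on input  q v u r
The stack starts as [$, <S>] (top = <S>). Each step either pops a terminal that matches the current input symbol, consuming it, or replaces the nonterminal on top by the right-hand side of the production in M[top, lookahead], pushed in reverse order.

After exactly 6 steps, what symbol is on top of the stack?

u

     Stack        Input      Action
  1  $ <S>        q v u r $  expand <S> ::= <F> <L> r
  2  $ r <L> <F>  q v u r $  expand <F> ::= epsilon
  3  $ r <L>      q v u r $  expand <L> ::= q <A>
  4  $ r <A> q    q v u r $  match q
  5  $ r <A>      v u r $    expand <A> ::= v u
  6  $ r u v      v u r $    match v
Stack after step 6: $ r u (top = u).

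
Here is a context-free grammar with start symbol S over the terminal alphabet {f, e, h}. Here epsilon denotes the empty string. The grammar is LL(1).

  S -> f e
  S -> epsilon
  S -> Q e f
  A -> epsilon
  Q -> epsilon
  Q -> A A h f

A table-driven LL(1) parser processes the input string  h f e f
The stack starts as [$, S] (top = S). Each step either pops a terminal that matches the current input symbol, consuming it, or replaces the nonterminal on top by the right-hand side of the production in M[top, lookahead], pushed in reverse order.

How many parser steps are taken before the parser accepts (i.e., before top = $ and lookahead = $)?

step 1: stack=$ S  input=h f e f $  — expand S -> Q e f
step 2: stack=$ f e Q  input=h f e f $  — expand Q -> A A h f
step 3: stack=$ f e f h A A  input=h f e f $  — expand A -> epsilon
step 4: stack=$ f e f h A  input=h f e f $  — expand A -> epsilon
step 5: stack=$ f e f h  input=h f e f $  — match h
step 6: stack=$ f e f  input=f e f $  — match f
step 7: stack=$ f e  input=e f $  — match e
step 8: stack=$ f  input=f $  — match f
Accept reached after 8 steps.

8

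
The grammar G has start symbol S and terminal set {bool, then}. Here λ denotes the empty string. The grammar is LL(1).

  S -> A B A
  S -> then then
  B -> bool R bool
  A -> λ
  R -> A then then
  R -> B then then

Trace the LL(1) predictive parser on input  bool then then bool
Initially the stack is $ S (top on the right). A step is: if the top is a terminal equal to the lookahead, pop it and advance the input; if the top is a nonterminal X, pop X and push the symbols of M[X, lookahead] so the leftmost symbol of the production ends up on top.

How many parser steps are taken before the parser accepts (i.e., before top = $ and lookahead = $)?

10

step 1: stack=$ S  input=bool then then bool $  — expand S -> A B A
step 2: stack=$ A B A  input=bool then then bool $  — expand A -> λ
step 3: stack=$ A B  input=bool then then bool $  — expand B -> bool R bool
step 4: stack=$ A bool R bool  input=bool then then bool $  — match bool
step 5: stack=$ A bool R  input=then then bool $  — expand R -> A then then
step 6: stack=$ A bool then then A  input=then then bool $  — expand A -> λ
step 7: stack=$ A bool then then  input=then then bool $  — match then
step 8: stack=$ A bool then  input=then bool $  — match then
step 9: stack=$ A bool  input=bool $  — match bool
step 10: stack=$ A  input=$  — expand A -> λ
Accept reached after 10 steps.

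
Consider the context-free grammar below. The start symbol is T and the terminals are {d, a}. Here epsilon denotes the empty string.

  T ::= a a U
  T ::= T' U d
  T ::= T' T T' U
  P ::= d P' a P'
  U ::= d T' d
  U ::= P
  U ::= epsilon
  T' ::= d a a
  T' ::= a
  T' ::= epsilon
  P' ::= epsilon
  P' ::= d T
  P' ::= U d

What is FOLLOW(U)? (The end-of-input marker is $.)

FIRST(P) = {d}
FIRST(T') = {epsilon, a, d}
FIRST(U) = {epsilon, d}  (via P)
FIRST(T) = {a, d}  (via T' U d, T' T T' U)
FIRST(P') = {epsilon, d}  (via U d)
FOLLOW(T) includes $ since T is the start symbol.
FOLLOW(T): in T::=T' T T' U, T is followed by T' U with FIRST {epsilon, a, d}; in T::=T' T T' U, the suffix after T is nullable (adds nothing new); in P'::=d T, the suffix after T is empty, so FOLLOW(T) ⊇ FOLLOW(P') = {$, a, d}. Thus FOLLOW(T) = {$, a, d}.
FOLLOW(U): in T::=a a U, the suffix after U is empty, so FOLLOW(U) ⊇ FOLLOW(T) = {$, a, d}; in T::=T' U d, U is followed by d with FIRST {d}; in T::=T' T T' U, the suffix after U is empty, so FOLLOW(U) ⊇ FOLLOW(T) = {$, a, d}; in P'::=U d, U is followed by d with FIRST {d}. Thus FOLLOW(U) = {$, a, d}.
FOLLOW(P): in U::=P, the suffix after P is empty, so FOLLOW(P) ⊇ FOLLOW(U) = {$, a, d}. Thus FOLLOW(P) = {$, a, d}.
FOLLOW(T'): in T::=T' U d, T' is followed by U d with FIRST {d}; in T::=T' T T' U (occurrence 1), T' is followed by T T' U with FIRST {a, d}; in T::=T' T T' U (occurrence 2), T' is followed by U with FIRST {epsilon, d}; in T::=T' T T' U (occurrence 2), the suffix after T' is nullable, so FOLLOW(T') ⊇ FOLLOW(T) = {$, a, d}; in U::=d T' d, T' is followed by d with FIRST {d}. Thus FOLLOW(T') = {$, a, d}.
FOLLOW(P'): in P::=d P' a P' (occurrence 1), P' is followed by a P' with FIRST {a}; in P::=d P' a P' (occurrence 2), the suffix after P' is empty, so FOLLOW(P') ⊇ FOLLOW(P) = {$, a, d}. Thus FOLLOW(P') = {$, a, d}.

{$, a, d}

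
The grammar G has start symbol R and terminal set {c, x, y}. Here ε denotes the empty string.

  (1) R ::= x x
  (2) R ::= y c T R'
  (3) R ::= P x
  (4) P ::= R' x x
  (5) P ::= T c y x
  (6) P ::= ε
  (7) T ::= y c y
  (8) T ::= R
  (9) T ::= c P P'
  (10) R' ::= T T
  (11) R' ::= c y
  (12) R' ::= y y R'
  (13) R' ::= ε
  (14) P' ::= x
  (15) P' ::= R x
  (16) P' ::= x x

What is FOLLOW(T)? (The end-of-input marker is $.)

FIRST(R) = {c, x, y}  (via P x)
FIRST(T) = {c, x, y}  (via R)
FIRST(P') = {c, x, y}  (via R x)
FIRST(R') = {ε, c, x, y}  (via T T)
FIRST(P) = {ε, c, x, y}  (via R' x x, T c y x)
FOLLOW(R) includes $ since R is the start symbol.
FOLLOW(P): in R::=P x, P is followed by x with FIRST {x}; in T::=c P P', P is followed by P' with FIRST {c, x, y}. Thus FOLLOW(P) = {c, x, y}.
FOLLOW(R): in T::=R, the suffix after R is empty, so FOLLOW(R) ⊇ FOLLOW(T) = {$, c, x, y}; in P'::=R x, R is followed by x with FIRST {x}. Thus FOLLOW(R) = {$, c, x, y}.
FOLLOW(R'): in R::=y c T R', the suffix after R' is empty, so FOLLOW(R') ⊇ FOLLOW(R) = {$, c, x, y}; in P::=R' x x, R' is followed by x x with FIRST {x}; in R'::=y y R', the suffix after R' is empty (adds nothing new). Thus FOLLOW(R') = {$, c, x, y}.
FOLLOW(T): in R::=y c T R', T is followed by R' with FIRST {ε, c, x, y}; in R::=y c T R', the suffix after T is nullable, so FOLLOW(T) ⊇ FOLLOW(R) = {$, c, x, y}; in P::=T c y x, T is followed by c y x with FIRST {c}; in R'::=T T (occurrence 1), T is followed by T with FIRST {c, x, y}; in R'::=T T (occurrence 2), the suffix after T is empty, so FOLLOW(T) ⊇ FOLLOW(R') = {$, c, x, y}. Thus FOLLOW(T) = {$, c, x, y}.
FOLLOW(P'): in T::=c P P', the suffix after P' is empty, so FOLLOW(P') ⊇ FOLLOW(T) = {$, c, x, y}. Thus FOLLOW(P') = {$, c, x, y}.

{$, c, x, y}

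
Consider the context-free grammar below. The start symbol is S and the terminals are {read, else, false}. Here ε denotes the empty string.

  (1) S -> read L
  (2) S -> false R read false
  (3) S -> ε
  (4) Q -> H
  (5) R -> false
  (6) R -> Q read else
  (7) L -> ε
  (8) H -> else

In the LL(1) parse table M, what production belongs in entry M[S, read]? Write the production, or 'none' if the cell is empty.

FIRST(S): from S->read L we get {read}; from S->false R read false we get {false}; from S->ε we get {ε}. So FIRST(S) = {ε, false, read}.
FIRST(L): from L->ε we get {ε}. So FIRST(L) = {ε}.
FIRST(H): from H->else we get {else}. So FIRST(H) = {else}.
FIRST(Q): from Q->H we get {else}. So FIRST(Q) = {else}.
FIRST(R): from R->false we get {false}; from R->Q read else we get {else}. So FIRST(R) = {else, false}.
FOLLOW(S) includes $ since S is the start symbol.
FOLLOW(S): S appears on no right-hand side. Thus FOLLOW(S) = {$}.
For S -> read L: FIRST(read L) = {read}, so it goes in M[S, t] for t ∈ {read}.
For S -> false R read false: FIRST(false R read false) = {false}, so it goes in M[S, t] for t ∈ {false}.
For S -> ε: FIRST(ε) = {ε}, so it goes in M[S, t] for t ∈ {}; since ε ∈ FIRST, also for every t ∈ FOLLOW(S) = {$}.

S -> read L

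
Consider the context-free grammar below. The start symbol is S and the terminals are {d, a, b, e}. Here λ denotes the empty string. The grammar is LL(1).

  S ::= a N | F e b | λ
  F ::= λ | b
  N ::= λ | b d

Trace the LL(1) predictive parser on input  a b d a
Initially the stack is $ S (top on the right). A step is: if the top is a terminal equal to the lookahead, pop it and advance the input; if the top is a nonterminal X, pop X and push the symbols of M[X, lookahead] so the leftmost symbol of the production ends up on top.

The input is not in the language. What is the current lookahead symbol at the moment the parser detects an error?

     Stack  Input      Action
  1  $ S    a b d a $  expand S ::= a N
  2  $ N a  a b d a $  match a
  3  $ N    b d a $    expand N ::= b d
  4  $ d b  b d a $    match b
  5  $ d    d a $      match d
  6  $      a $        error: stack empty but input remains

a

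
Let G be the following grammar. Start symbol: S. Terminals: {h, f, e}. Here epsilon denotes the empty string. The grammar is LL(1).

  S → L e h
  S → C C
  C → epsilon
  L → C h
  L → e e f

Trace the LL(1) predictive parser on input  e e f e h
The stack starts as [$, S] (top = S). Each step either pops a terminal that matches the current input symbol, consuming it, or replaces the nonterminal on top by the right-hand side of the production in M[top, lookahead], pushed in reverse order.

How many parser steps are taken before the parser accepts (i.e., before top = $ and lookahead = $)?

7

     Stack        Input        Action
  1  $ S          e e f e h $  expand S → L e h
  2  $ h e L      e e f e h $  expand L → e e f
  3  $ h e f e e  e e f e h $  match e
  4  $ h e f e    e f e h $    match e
  5  $ h e f      f e h $      match f
  6  $ h e        e h $        match e
  7  $ h          h $          match h
Accept reached after 7 steps.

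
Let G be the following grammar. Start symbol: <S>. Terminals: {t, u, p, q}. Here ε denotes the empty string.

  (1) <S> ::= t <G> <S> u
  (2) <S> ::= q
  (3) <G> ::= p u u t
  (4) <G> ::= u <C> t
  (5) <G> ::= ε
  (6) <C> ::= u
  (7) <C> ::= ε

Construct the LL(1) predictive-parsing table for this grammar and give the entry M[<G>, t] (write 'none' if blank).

<G> ::= ε

FIRST(<S>): from <S>::=t <G> <S> u we get {t}; from <S>::=q we get {q}. So FIRST(<S>) = {q, t}.
FIRST(<G>): from <G>::=p u u t we get {p}; from <G>::=u <C> t we get {u}; from <G>::=ε we get {ε}. So FIRST(<G>) = {ε, p, u}.
FIRST(<C>): from <C>::=u we get {u}; from <C>::=ε we get {ε}. So FIRST(<C>) = {ε, u}.
FOLLOW(<S>) includes $ since <S> is the start symbol.
FOLLOW(<G>): in <S>::=t <G> <S> u, <G> is followed by <S> u with FIRST {q, t}. Thus FOLLOW(<G>) = {q, t}.
For <G> ::= p u u t: FIRST(p u u t) = {p}, so it goes in M[<G>, t] for t ∈ {p}.
For <G> ::= u <C> t: FIRST(u <C> t) = {u}, so it goes in M[<G>, t] for t ∈ {u}.
For <G> ::= ε: FIRST(ε) = {ε}, so it goes in M[<G>, t] for t ∈ {}; since ε ∈ FIRST, also for every t ∈ FOLLOW(<G>) = {q, t}.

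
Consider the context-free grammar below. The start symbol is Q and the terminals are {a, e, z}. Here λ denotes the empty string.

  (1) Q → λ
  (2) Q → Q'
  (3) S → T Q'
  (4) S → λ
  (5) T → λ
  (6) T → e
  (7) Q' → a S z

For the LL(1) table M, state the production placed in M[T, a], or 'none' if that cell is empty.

FIRST(T): from T→λ we get {λ}; from T→e we get {e}. So FIRST(T) = {λ, e}.
FIRST(Q'): from Q'→a S z we get {a}. So FIRST(Q') = {a}.
FIRST(Q): from Q→λ we get {λ}; from Q→Q' we get {a}. So FIRST(Q) = {λ, a}.
FIRST(S): from S→T Q' we get {a, e}; from S→λ we get {λ}. So FIRST(S) = {λ, a, e}.
FOLLOW(Q) includes $ since Q is the start symbol.
FOLLOW(T): in S→T Q', T is followed by Q' with FIRST {a}. Thus FOLLOW(T) = {a}.
For T → λ: FIRST(λ) = {λ}, so it goes in M[T, t] for t ∈ {}; since λ ∈ FIRST, also for every t ∈ FOLLOW(T) = {a}.
For T → e: FIRST(e) = {e}, so it goes in M[T, t] for t ∈ {e}.

T → λ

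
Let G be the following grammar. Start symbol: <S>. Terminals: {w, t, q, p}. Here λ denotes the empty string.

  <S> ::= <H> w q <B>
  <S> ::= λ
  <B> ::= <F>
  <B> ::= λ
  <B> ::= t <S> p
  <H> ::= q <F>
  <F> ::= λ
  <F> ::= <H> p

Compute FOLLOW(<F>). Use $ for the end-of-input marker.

{$, p, w}

FIRST(<H>) = {q}
FIRST(<S>) = {λ, q}  (via <H> w q <B>)
FIRST(<F>) = {λ, q}  (via <H> p)
FIRST(<B>) = {λ, q, t}  (via <F>)
FOLLOW(<S>) includes $ since <S> is the start symbol.
FOLLOW(<S>): in <B>::=t <S> p, <S> is followed by p with FIRST {p}. Thus FOLLOW(<S>) = {$, p}.
FOLLOW(<B>): in <S>::=<H> w q <B>, the suffix after <B> is empty, so FOLLOW(<B>) ⊇ FOLLOW(<S>) = {$, p}. Thus FOLLOW(<B>) = {$, p}.
FOLLOW(<H>): in <S>::=<H> w q <B>, <H> is followed by w q <B> with FIRST {w}; in <F>::=<H> p, <H> is followed by p with FIRST {p}. Thus FOLLOW(<H>) = {p, w}.
FOLLOW(<F>): in <B>::=<F>, the suffix after <F> is empty, so FOLLOW(<F>) ⊇ FOLLOW(<B>) = {$, p}; in <H>::=q <F>, the suffix after <F> is empty, so FOLLOW(<F>) ⊇ FOLLOW(<H>) = {p, w}. Thus FOLLOW(<F>) = {$, p, w}.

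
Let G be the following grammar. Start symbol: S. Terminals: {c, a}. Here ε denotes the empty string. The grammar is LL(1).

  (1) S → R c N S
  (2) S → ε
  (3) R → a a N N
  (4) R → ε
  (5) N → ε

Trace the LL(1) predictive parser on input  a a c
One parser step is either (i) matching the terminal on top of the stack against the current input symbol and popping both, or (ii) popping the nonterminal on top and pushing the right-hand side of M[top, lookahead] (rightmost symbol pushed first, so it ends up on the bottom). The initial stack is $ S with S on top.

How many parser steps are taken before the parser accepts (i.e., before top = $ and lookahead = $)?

9

step 1: stack=$ S  input=a a c $  — expand S → R c N S
step 2: stack=$ S N c R  input=a a c $  — expand R → a a N N
step 3: stack=$ S N c N N a a  input=a a c $  — match a
step 4: stack=$ S N c N N a  input=a c $  — match a
step 5: stack=$ S N c N N  input=c $  — expand N → ε
step 6: stack=$ S N c N  input=c $  — expand N → ε
step 7: stack=$ S N c  input=c $  — match c
step 8: stack=$ S N  input=$  — expand N → ε
step 9: stack=$ S  input=$  — expand S → ε
Accept reached after 9 steps.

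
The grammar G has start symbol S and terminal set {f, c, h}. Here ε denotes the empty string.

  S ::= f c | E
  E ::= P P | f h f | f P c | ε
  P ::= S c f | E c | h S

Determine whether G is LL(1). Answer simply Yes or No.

FIRST(S) = {ε, c, f, h}
FIRST(E) = {ε, c, f, h}
FIRST(P) = {c, f, h}
FOLLOW(S) = {$, c, f, h}
FOLLOW(E) = {$, c, f, h}
FOLLOW(P) = {$, c, f, h}
Cell M[E, c] receives both E ::= P P and E ::= ε — the grammar is not LL(1).

No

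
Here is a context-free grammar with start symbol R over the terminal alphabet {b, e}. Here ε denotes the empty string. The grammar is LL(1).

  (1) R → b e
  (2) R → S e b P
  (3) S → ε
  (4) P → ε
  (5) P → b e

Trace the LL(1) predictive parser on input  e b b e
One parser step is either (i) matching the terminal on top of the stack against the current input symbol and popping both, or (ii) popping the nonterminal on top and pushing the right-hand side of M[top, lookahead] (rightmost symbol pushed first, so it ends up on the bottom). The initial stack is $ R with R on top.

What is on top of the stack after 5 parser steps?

b

step 1: stack=$ R  input=e b b e $  — expand R → S e b P
step 2: stack=$ P b e S  input=e b b e $  — expand S → ε
step 3: stack=$ P b e  input=e b b e $  — match e
step 4: stack=$ P b  input=b b e $  — match b
step 5: stack=$ P  input=b e $  — expand P → b e
Stack after step 5: $ e b (top = b).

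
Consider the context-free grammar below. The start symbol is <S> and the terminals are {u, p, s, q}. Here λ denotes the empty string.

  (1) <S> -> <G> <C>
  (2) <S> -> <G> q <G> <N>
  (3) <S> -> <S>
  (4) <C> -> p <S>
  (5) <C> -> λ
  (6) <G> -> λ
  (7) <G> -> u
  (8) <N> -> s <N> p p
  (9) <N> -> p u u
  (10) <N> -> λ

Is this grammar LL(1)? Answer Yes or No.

FIRST(<S>) = {λ, p, q, u}
FIRST(<C>) = {λ, p}
FIRST(<G>) = {λ, u}
FIRST(<N>) = {λ, p, s}
FOLLOW(<S>) = {$}
FOLLOW(<C>) = {$}
FOLLOW(<G>) = {$, p, q, s}
FOLLOW(<N>) = {$, p}
Cell M[<N>, p] receives both <N> -> p u u and <N> -> λ — the grammar is not LL(1).

No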